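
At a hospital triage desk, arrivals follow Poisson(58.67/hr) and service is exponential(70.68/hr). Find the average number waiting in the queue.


ρ = 58.67/70.68 = 0.8301
Lq = ρ²/(1−ρ) = 0.6890/0.1699 = 4.0550

Final: 4.0550


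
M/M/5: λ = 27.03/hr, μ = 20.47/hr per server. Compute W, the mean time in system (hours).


a = 1.3205; ρ = 0.2641; P₀ = 0.266797
Lq = P₀·a^c·ρ/(c!(1−ρ)²) = 0.004353
Wq = Lq/λ = 0.004353/27.03 = 0.0001610 hr
W = Wq + 1/μ = 0.0001610 + 0.04885 = 0.04901 hr

Final: 0.04901 hr


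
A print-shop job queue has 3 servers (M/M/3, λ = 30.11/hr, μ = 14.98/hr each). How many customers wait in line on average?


a = λ/μ = 2.0100; ρ = a/3 = 0.6700
P₀ = 0.109511
Lq = P₀·a^c·ρ / (c!·(1−ρ)²) = 0.109511·8.12076·0.6700/(6·0.10890)
= 0.91193

Final: 0.91193


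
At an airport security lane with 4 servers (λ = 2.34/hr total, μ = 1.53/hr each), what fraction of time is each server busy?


ρ = λ/(cμ) = 2.34/(4·1.53) = 2.34/6.12 = 0.3824

Final: 0.3824


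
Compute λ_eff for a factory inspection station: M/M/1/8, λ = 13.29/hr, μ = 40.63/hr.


ρ = 0.3271; P_K = (1−ρ)ρ^8/(1−ρ^9) = 0.00008819
λ_eff = λ(1 − P_K) = 13.29·(1 − 0.00008819) = 13.29·0.999912 = 13.2888 /hr

Final: 13.2888 /hr


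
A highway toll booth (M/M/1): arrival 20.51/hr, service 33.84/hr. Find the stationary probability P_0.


ρ = 20.51/33.84 = 0.6061
P_n = (1−ρ)·ρ^n = (1 − 0.6061)·0.6061^0 = 0.3939·1.000000 = 0.393913

Final: 0.393913


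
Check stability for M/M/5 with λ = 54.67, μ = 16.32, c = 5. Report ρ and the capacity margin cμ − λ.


Total capacity cμ = 5·16.32 = 81.60/hr
ρ = λ/(cμ) = 54.67/81.60 = 0.6700
Stable ⇔ ρ < 1: YES
Spare capacity = cμ − λ = 81.60 − 54.67 = 26.93/hr

Final: ρ = 0.6700; stable; margin = 26.93/hr


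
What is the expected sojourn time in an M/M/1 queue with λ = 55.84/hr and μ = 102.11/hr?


W = 1/(μ−λ) = 1/(102.11 − 55.84) = 1/46.27 = 0.02161 hr

Final: 0.02161 hr


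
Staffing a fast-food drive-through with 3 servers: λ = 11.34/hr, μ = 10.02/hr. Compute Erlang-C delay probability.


a = λ/μ = 1.1317; ρ = a/3 = 0.3772
P₀ = 0.316446 (from M/M/c formula)
C(c,a) = [a^c/(c!(1−ρ))]·P₀ = [1.44956/(6·0.6228)]·0.316446
= 0.38794·0.316446 = 0.122763

Final: 0.122763


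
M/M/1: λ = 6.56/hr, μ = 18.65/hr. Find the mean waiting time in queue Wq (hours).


ρ = 6.56/18.65 = 0.3517
Wq = ρ/(μ−λ) = 0.3517/(18.65 − 6.56) = 0.3517/12.09 = 0.02909 hr

Final: 0.02909 hr


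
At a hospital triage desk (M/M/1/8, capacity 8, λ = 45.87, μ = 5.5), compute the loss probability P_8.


ρ = λ/μ = 45.87/5.5 = 8.3400
P_K = (1−ρ)ρ^K/(1−ρ^(K+1)) = (-7.3400·23406064.910742)/(1 − 195206581.355588)
= -171800516.444846/-195206580.355588 = 0.880096

Final: 0.880096


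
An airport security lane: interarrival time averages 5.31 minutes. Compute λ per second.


λ = 1/(interarrival time) in consistent units.
1 second = 0.0166667 min, so λ = 0.0166667/5.31 = 0.003139 per second

Final: 0.003139 /sec


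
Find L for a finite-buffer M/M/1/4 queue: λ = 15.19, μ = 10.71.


ρ = 15.19/10.71 = 1.4183
L = ρ[1 − (K+1)ρ^K + Kρ^(K+1)] / [(1−ρ)(1−ρ^(K+1))]
Numerator: 1.4183·(1 − 5·4.046441 + 4·5.739070) = 5.281858
Denominator: (-0.4183)·(-4.739070) = 1.982356
L = 5.281858/1.982356 = 2.6644

Final: 2.6644


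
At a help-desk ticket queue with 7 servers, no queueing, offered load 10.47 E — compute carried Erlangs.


B(7,10.47) = 0.429404 (Erlang-B)
Carried load = a(1 − B) = 10.47·(1 − 0.429404) = 10.47·0.570596 = 5.9741 E

Final: 5.9741 Erlangs


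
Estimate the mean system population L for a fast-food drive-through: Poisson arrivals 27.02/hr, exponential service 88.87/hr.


ρ = λ/μ = 27.02/88.87 = 0.3040
L = ρ/(1−ρ) = 0.3040/(1 − 0.3040) = 0.3040/0.6960 = 0.4369

Final: 0.4369


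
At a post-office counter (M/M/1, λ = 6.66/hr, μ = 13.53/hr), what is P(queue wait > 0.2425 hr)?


ρ = 6.66/13.53 = 0.4922
P(Wq > t) = ρ·e^{−(μ−λ)t} = 0.4922·e^{−1.6660}
= 0.4922·0.189006 = 0.093036

Final: 0.093036


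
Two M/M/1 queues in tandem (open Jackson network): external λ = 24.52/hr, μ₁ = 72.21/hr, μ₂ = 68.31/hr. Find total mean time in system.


Each node sees arrival rate λ = 24.52/hr (tandem ⇒ throughput preserved).
W₁ = 1/(μ₁−λ) = 1/(72.21−24.52) = 0.02097 hr
W₂ = 1/(μ₂−λ) = 1/(68.31−24.52) = 0.02284 hr
W_total = W₁ + W₂ = 0.02097 + 0.02284 = 0.04381 hr

Final: 0.04381 hr


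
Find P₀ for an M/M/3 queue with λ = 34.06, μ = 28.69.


a = λ/μ = 34.06/28.69 = 1.1872; ρ = a/c = 0.3957
Σ_{k=0}^{2} a^k/k! (terms k=0..2) = 1.00000 + 1.18717 + 0.70469 = 2.89186
Tail: a^3/(3!(1−ρ)) = 1.67318/(6·0.6043) = 0.46148
P₀ = 1/(2.89186 + 0.46148) = 1/3.35335 = 0.298210

Final: 0.298210


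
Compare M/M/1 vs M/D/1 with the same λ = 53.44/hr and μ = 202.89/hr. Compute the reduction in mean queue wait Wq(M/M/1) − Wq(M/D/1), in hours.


ρ = 53.44/202.89 = 0.2634
Wq(M/M/1) = ρ/(μ−λ) = 0.2634/149.45 = 0.001762 hr
Wq(M/D/1) = ρ/(2(μ−λ)) = 0.0008812 hr
Savings = 0.001762 − 0.0008812 = 0.0008812 hr

Final: 0.0008812 hr


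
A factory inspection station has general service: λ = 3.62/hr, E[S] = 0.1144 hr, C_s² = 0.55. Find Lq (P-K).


ρ = λ·E[S] = 3.62·0.1144 = 0.4141
Lq = ρ²(1+C_s²)/(2(1−ρ)) = 0.1715·(1+0.55)/(2·0.5859)
= 0.1715·1.5500/1.1717 = 0.22687

Final: 0.22687


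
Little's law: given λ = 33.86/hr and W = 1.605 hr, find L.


L = λW = 33.86·1.605 = 54.3453

Final: 54.3453


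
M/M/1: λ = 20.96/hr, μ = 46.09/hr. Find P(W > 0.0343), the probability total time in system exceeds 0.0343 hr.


W ~ Exponential(μ−λ) for M/M/1.
μ − λ = 46.09 − 20.96 = 25.1300
P(W > t) = e^{−(μ−λ)t} = e^{−0.8620} = 0.422334

Final: 0.422334


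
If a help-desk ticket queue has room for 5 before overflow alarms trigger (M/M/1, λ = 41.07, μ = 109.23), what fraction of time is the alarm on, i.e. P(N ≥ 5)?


ρ = 41.07/109.23 = 0.3760
P(N ≥ n) = ρ^n = 0.3760^5 = 0.007515

Final: 0.007515


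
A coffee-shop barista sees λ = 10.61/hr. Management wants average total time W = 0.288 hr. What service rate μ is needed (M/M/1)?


W = 1/(μ−λ) ⇒ μ − λ = 1/W = 1/0.288 = 3.4722
μ = λ + 1/W = 10.61 + 3.4722 = 14.0822 per hr

Final: 14.0822 /hr


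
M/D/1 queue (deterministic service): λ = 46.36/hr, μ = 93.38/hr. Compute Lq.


ρ = 46.36/93.38 = 0.4965
M/D/1: Lq = ρ²/(2(1−ρ)) = 0.2465/(2·0.5035) = 0.24475

Final: 0.24475


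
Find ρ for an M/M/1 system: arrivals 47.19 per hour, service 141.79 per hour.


ρ = λ/μ = 47.19/141.79 = 0.3328

Final: 0.3328


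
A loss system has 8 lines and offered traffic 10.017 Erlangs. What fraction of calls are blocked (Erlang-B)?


B(c,a) = (a^c/c!) / Σ_{k=0}^{c} a^k/k!
a^8/8! = 2514.090267
Σ terms (k=0..8): 1.00000 + 10.01700 + 50.17014 + 167.51811 + 419.50723 + 840.44079 + 1403.11590 + 2007.85885 + 2514.09027 = 7413.718303
B = 2514.090267/7413.718303 = 0.339113

Final: 0.339113


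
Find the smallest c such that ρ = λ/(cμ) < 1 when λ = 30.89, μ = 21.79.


Stability requires cμ > λ ⇔ c > λ/μ.
λ/μ = 30.89/21.79 = 1.4176
Minimum integer c = ⌊1.4176⌋ + 1 = 2
Check: 2·21.79 = 43.58 > 30.89, while 1·21.79 = 21.79 ≤ 30.89

Final: 2 servers


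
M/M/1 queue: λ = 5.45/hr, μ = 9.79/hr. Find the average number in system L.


ρ = λ/μ = 5.45/9.79 = 0.5567
L = ρ/(1−ρ) = 0.5567/(1 − 0.5567) = 0.5567/0.4433 = 1.2558

Final: 1.2558


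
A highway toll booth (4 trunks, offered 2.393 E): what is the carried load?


B(4,2.393) = 0.137924 (Erlang-B)
Carried load = a(1 − B) = 2.393·(1 − 0.137924) = 2.393·0.862076 = 2.0629 E

Final: 2.0629 Erlangs


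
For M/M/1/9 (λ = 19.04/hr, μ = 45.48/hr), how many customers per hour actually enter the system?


ρ = 0.4186; P_K = (1−ρ)ρ^9/(1−ρ^10) = 0.0002297
λ_eff = λ(1 − P_K) = 19.04·(1 − 0.0002297) = 19.04·0.999770 = 19.0356 /hr

Final: 19.0356 /hr


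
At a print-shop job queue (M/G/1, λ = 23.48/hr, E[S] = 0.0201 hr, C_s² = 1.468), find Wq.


ρ = λ·E[S] = 23.48·0.0201 = 0.4719
E[S²] = E[S]²(1+C_s²) = 0.0201²·(1+1.468) = 0.0009971
Wq = λ·E[S²]/(2(1−ρ)) = 23.48·0.0009971/(2·0.5281) = 0.02217 hr

Final: 0.02217 hr


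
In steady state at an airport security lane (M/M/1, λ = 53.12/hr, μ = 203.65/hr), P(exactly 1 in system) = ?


ρ = 53.12/203.65 = 0.2608
P_n = (1−ρ)·ρ^n = (1 − 0.2608)·0.2608^1 = 0.7392·0.260840 = 0.192802

Final: 0.192802


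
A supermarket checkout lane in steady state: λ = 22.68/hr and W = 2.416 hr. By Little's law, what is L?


L = λW = 22.68·2.416 = 54.7949

Final: 54.7949


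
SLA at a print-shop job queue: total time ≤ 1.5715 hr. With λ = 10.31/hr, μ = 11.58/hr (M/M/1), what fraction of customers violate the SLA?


W ~ Exponential(μ−λ) for M/M/1.
μ − λ = 11.58 − 10.31 = 1.2700
P(W > t) = e^{−(μ−λ)t} = e^{−1.9958} = 0.135904

Final: 0.135904


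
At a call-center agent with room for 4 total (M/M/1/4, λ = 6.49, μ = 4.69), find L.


ρ = 6.49/4.69 = 1.3838
L = ρ[1 − (K+1)ρ^K + Kρ^(K+1)] / [(1−ρ)(1−ρ^(K+1))]
Numerator: 1.3838·(1 − 5·3.666802 + 4·5.074103) = 4.099360
Denominator: (-0.3838)·(-4.074103) = 1.563622
L = 4.099360/1.563622 = 2.6217

Final: 2.6217


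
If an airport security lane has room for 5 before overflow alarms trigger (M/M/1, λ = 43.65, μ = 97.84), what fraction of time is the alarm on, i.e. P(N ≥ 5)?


ρ = 43.65/97.84 = 0.4461
P(N ≥ n) = ρ^n = 0.4461^5 = 0.017674

Final: 0.017674


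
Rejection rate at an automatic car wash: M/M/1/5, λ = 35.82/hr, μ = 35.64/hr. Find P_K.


ρ = λ/μ = 35.82/35.64 = 1.0051
P_K = (1−ρ)ρ^K/(1−ρ^(K+1)) = (-0.005051·1.025509)/(1 − 1.030688)
= -0.005179/-0.030688 = 0.168773

Final: 0.168773


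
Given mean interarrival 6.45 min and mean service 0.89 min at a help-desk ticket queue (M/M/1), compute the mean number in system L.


λ = 60/6.45 = 9.3023 /hr
μ = 60/0.89 = 67.4157 /hr
ρ = λ/μ = 9.3023/67.4157 = 0.1380
L = ρ/(1−ρ) = 0.1380/0.8620 = 0.1601

Final: 0.1601


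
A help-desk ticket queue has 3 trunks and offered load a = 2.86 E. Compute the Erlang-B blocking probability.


B(c,a) = (a^c/c!) / Σ_{k=0}^{c} a^k/k!
a^3/3! = 3.898943
Σ terms (k=0..3): 1.00000 + 2.86000 + 4.08980 + 3.89894 = 11.848743
B = 3.898943/11.848743 = 0.329060

Final: 0.329060


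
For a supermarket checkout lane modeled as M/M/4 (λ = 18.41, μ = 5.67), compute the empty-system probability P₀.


a = λ/μ = 18.41/5.67 = 3.2469; ρ = a/c = 0.8117
Σ_{k=0}^{3} a^k/k! (terms k=0..3) = 1.00000 + 3.24691 + 5.27122 + 5.70507 = 15.22321
Tail: a^4/(4!(1−ρ)) = 111.14321/(24·0.1883) = 24.59727
P₀ = 1/(15.22321 + 24.59727) = 1/39.82047 = 0.025113

Final: 0.025113


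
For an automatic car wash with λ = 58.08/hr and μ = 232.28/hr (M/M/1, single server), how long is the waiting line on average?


ρ = 58.08/232.28 = 0.2500
Lq = ρ²/(1−ρ) = 0.06252/0.7500 = 0.08337

Final: 0.08337


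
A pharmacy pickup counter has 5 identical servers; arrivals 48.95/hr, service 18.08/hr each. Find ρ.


ρ = λ/(cμ) = 48.95/(5·18.08) = 48.95/90.40 = 0.5415

Final: 0.5415


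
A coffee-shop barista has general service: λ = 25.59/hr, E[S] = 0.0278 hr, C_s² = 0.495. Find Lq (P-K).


ρ = λ·E[S] = 25.59·0.0278 = 0.7114
Lq = ρ²(1+C_s²)/(2(1−ρ)) = 0.5061·(1+0.495)/(2·0.2886)
= 0.5061·1.4950/0.5772 = 1.31084

Final: 1.31084


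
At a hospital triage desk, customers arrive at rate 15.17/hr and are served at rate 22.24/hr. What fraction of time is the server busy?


ρ = λ/μ = 15.17/22.24 = 0.6821

Final: 0.6821


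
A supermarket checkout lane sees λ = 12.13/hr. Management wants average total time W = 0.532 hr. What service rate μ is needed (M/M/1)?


W = 1/(μ−λ) ⇒ μ − λ = 1/W = 1/0.532 = 1.8797
μ = λ + 1/W = 12.13 + 1.8797 = 14.0097 per hr

Final: 14.0097 /hr


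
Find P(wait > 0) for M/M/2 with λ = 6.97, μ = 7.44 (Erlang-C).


a = λ/μ = 0.9368; ρ = a/2 = 0.4684
P₀ = 0.362014 (from M/M/c formula)
C(c,a) = [a^c/(c!(1−ρ))]·P₀ = [0.87765/(2·0.5316)]·0.362014
= 0.82550·0.362014 = 0.298842

Final: 0.298842


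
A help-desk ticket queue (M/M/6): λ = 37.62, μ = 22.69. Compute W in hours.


a = 1.6580; ρ = 0.2763; P₀ = 0.190431
Lq = P₀·a^c·ρ/(c!(1−ρ)²) = 0.002899
Wq = Lq/λ = 0.002899/37.62 = 0.00007706 hr
W = Wq + 1/μ = 0.00007706 + 0.04407 = 0.04415 hr

Final: 0.04415 hr


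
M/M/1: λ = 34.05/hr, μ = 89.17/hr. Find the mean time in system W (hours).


W = 1/(μ−λ) = 1/(89.17 − 34.05) = 1/55.12 = 0.01814 hr

Final: 0.01814 hr


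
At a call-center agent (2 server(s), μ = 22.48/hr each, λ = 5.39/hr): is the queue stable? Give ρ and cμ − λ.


Total capacity cμ = 2·22.48 = 44.96/hr
ρ = λ/(cμ) = 5.39/44.96 = 0.1199
Stable ⇔ ρ < 1: YES
Spare capacity = cμ − λ = 44.96 − 5.39 = 39.57/hr

Final: ρ = 0.1199; stable; margin = 39.57/hr


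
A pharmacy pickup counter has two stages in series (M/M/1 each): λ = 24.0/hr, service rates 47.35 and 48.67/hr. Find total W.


Each node sees arrival rate λ = 24.0/hr (tandem ⇒ throughput preserved).
W₁ = 1/(μ₁−λ) = 1/(47.35−24.0) = 0.04283 hr
W₂ = 1/(μ₂−λ) = 1/(48.67−24.0) = 0.04054 hr
W_total = W₁ + W₂ = 0.04283 + 0.04054 = 0.08336 hr

Final: 0.08336 hr


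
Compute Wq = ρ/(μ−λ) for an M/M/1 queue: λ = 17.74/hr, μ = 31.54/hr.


ρ = 17.74/31.54 = 0.5625
Wq = ρ/(μ−λ) = 0.5625/(31.54 − 17.74) = 0.5625/13.80 = 0.04076 hr

Final: 0.04076 hr


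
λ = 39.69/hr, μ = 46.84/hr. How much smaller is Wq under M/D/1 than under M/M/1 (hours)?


ρ = 39.69/46.84 = 0.8474
Wq(M/M/1) = ρ/(μ−λ) = 0.8474/7.15 = 0.11851 hr
Wq(M/D/1) = ρ/(2(μ−λ)) = 0.05926 hr
Savings = 0.11851 − 0.05926 = 0.05926 hr

Final: 0.05926 hr


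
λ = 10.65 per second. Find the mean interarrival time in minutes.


Mean interarrival time = 1/λ = 1/10.65 second = 0.09390 second
In minutes: 0.09390 × 0.0166667 = 0.001565 min

Final: 0.001565 min


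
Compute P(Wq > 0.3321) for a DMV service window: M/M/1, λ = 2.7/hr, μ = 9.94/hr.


ρ = 2.7/9.94 = 0.2716
P(Wq > t) = ρ·e^{−(μ−λ)t} = 0.2716·e^{−2.4044}
= 0.2716·0.090319 = 0.024533

Final: 0.024533


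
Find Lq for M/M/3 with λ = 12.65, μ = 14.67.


a = λ/μ = 0.8623; ρ = a/3 = 0.2874
P₀ = 0.419453
Lq = P₀·a^c·ρ / (c!·(1−ρ)²) = 0.419453·0.64118·0.2874/(6·0.50775)
= 0.02537

Final: 0.02537


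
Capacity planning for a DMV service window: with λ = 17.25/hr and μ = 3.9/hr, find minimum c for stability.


Stability requires cμ > λ ⇔ c > λ/μ.
λ/μ = 17.25/3.9 = 4.4231
Minimum integer c = ⌊4.4231⌋ + 1 = 5
Check: 5·3.9 = 19.50 > 17.25, while 4·3.9 = 15.60 ≤ 17.25

Final: 5 servers


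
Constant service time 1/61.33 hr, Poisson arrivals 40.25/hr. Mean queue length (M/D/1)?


ρ = 40.25/61.33 = 0.6563
M/D/1: Lq = ρ²/(2(1−ρ)) = 0.4307/(2·0.3437) = 0.62655

Final: 0.62655


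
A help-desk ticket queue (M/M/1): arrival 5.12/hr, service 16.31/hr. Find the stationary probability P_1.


ρ = 5.12/16.31 = 0.3139
P_n = (1−ρ)·ρ^n = (1 − 0.3139)·0.3139^1 = 0.6861·0.313918 = 0.215373

Final: 0.215373


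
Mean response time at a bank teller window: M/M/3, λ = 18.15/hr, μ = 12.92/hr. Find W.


a = 1.4048; ρ = 0.4683; P₀ = 0.234715
Lq = P₀·a^c·ρ/(c!(1−ρ)²) = 0.17961
Wq = Lq/λ = 0.17961/18.15 = 0.009896 hr
W = Wq + 1/μ = 0.009896 + 0.07740 = 0.08730 hr

Final: 0.08730 hr


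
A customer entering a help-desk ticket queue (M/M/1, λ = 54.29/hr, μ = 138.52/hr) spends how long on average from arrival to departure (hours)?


W = 1/(μ−λ) = 1/(138.52 − 54.29) = 1/84.23 = 0.01187 hr

Final: 0.01187 hr


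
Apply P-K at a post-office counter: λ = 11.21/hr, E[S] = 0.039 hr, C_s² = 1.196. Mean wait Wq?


ρ = λ·E[S] = 11.21·0.039 = 0.4372
E[S²] = E[S]²(1+C_s²) = 0.039²·(1+1.196) = 0.003340
Wq = λ·E[S²]/(2(1−ρ)) = 11.21·0.003340/(2·0.5628) = 0.03326 hr

Final: 0.03326 hr


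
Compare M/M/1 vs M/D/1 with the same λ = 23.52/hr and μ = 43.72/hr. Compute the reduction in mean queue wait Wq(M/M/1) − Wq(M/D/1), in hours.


ρ = 23.52/43.72 = 0.5380
Wq(M/M/1) = ρ/(μ−λ) = 0.5380/20.20 = 0.02663 hr
Wq(M/D/1) = ρ/(2(μ−λ)) = 0.01332 hr
Savings = 0.02663 − 0.01332 = 0.01332 hr

Final: 0.01332 hr


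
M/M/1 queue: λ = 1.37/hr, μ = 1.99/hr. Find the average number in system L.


ρ = λ/μ = 1.37/1.99 = 0.6884
L = ρ/(1−ρ) = 0.6884/(1 − 0.6884) = 0.6884/0.3116 = 2.2097

Final: 2.2097


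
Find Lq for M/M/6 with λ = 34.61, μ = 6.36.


a = λ/μ = 5.4418; ρ = a/6 = 0.9070
P₀ = 0.001953
Lq = P₀·a^c·ρ / (c!·(1−ρ)²) = 0.001953·25969.69816·0.9070/(720·0.008654)
= 7.38084

Final: 7.38084


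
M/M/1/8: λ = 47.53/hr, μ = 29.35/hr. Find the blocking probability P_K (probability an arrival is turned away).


ρ = λ/μ = 47.53/29.35 = 1.6194
P_K = (1−ρ)ρ^K/(1−ρ^(K+1)) = (-0.6194·47.301800)/(1 − 76.601518)
= -29.299718/-75.601518 = 0.387555

Final: 0.387555


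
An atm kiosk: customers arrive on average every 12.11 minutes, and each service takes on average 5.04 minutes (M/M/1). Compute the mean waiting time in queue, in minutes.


λ = 60/12.11 = 4.9546 /hr
μ = 60/5.04 = 11.9048 /hr
ρ = λ/μ = 4.9546/11.9048 = 0.4162
Wq = ρ/(μ−λ) = 0.4162/(11.9048−4.9546) = 0.05988 hr
In minutes: 0.05988·60 = 3.593 min

Final: 3.593 min


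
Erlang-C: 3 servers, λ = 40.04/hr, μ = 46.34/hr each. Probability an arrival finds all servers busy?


a = λ/μ = 0.8640; ρ = a/3 = 0.2880
P₀ = 0.418700 (from M/M/c formula)
C(c,a) = [a^c/(c!(1−ρ))]·P₀ = [0.64508/(6·0.7120)]·0.418700
= 0.15101·0.418700 = 0.063226

Final: 0.063226


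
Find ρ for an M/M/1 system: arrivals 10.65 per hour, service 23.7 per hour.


ρ = λ/μ = 10.65/23.7 = 0.4494

Final: 0.4494


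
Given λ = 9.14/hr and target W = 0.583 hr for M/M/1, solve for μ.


W = 1/(μ−λ) ⇒ μ − λ = 1/W = 1/0.583 = 1.7153
μ = λ + 1/W = 9.14 + 1.7153 = 10.8553 per hr

Final: 10.8553 /hr


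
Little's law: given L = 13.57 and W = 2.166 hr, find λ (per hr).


λ = L/W = 13.57/2.166 = 6.2650 /hr

Final: 6.2650 /hr


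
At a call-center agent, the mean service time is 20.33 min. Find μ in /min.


μ = 1/(service time) in consistent units.
1 minute = 1 min, so μ = 1/20.33 = 0.04919 per minute

Final: 0.04919 /min


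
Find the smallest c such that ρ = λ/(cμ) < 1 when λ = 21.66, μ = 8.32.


Stability requires cμ > λ ⇔ c > λ/μ.
λ/μ = 21.66/8.32 = 2.6034
Minimum integer c = ⌊2.6034⌋ + 1 = 3
Check: 3·8.32 = 24.96 > 21.66, while 2·8.32 = 16.64 ≤ 21.66

Final: 3 servers


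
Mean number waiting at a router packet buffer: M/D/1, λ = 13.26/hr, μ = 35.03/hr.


ρ = 13.26/35.03 = 0.3785
M/D/1: Lq = ρ²/(2(1−ρ)) = 0.1433/(2·0.6215) = 0.11528

Final: 0.11528


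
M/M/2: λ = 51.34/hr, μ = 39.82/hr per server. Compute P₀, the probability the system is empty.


a = λ/μ = 51.34/39.82 = 1.2893; ρ = a/c = 0.6447
Σ_{k=0}^{1} a^k/k! (terms k=0..1) = 1.00000 + 1.28930 = 2.28930
Tail: a^2/(2!(1−ρ)) = 1.66230/(2·0.3553) = 2.33897
P₀ = 1/(2.28930 + 2.33897) = 1/4.62827 = 0.216064

Final: 0.216064


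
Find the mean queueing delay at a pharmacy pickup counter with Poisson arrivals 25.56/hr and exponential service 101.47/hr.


ρ = 25.56/101.47 = 0.2519
Wq = ρ/(μ−λ) = 0.2519/(101.47 − 25.56) = 0.2519/75.91 = 0.003318 hr

Final: 0.003318 hr


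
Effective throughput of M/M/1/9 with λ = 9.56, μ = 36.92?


ρ = 0.2589; P_K = (1−ρ)ρ^9/(1−ρ^10) = 0.000003878
λ_eff = λ(1 − P_K) = 9.56·(1 − 0.000003878) = 9.56·0.999996 = 9.5600 /hr

Final: 9.5600 /hr


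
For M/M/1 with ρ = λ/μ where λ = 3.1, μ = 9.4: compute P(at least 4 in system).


ρ = 3.1/9.4 = 0.3298
P(N ≥ n) = ρ^n = 0.3298^4 = 0.011829

Final: 0.011829


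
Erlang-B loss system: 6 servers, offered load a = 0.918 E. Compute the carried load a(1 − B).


B(6,0.918) = 0.0003319 (Erlang-B)
Carried load = a(1 − B) = 0.918·(1 − 0.0003319) = 0.918·0.999668 = 0.9177 E

Final: 0.9177 Erlangs


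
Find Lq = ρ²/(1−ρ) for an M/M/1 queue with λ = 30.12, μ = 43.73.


ρ = 30.12/43.73 = 0.6888
Lq = ρ²/(1−ρ) = 0.4744/0.3112 = 1.5243

Final: 1.5243


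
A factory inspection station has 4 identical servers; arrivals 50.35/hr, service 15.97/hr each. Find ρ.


ρ = λ/(cμ) = 50.35/(4·15.97) = 50.35/63.88 = 0.7882

Final: 0.7882


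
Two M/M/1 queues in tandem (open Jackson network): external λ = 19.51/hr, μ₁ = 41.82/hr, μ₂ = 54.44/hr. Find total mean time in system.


Each node sees arrival rate λ = 19.51/hr (tandem ⇒ throughput preserved).
W₁ = 1/(μ₁−λ) = 1/(41.82−19.51) = 0.04482 hr
W₂ = 1/(μ₂−λ) = 1/(54.44−19.51) = 0.02863 hr
W_total = W₁ + W₂ = 0.04482 + 0.02863 = 0.07345 hr

Final: 0.07345 hr


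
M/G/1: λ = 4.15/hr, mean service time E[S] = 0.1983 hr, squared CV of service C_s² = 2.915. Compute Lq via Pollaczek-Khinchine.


ρ = λ·E[S] = 4.15·0.1983 = 0.8229
Lq = ρ²(1+C_s²)/(2(1−ρ)) = 0.6772·(1+2.915)/(2·0.1771)
= 0.6772·3.9150/0.3541 = 7.48747

Final: 7.48747


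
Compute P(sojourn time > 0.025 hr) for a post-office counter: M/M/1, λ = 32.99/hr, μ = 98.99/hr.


W ~ Exponential(μ−λ) for M/M/1.
μ − λ = 98.99 − 32.99 = 66.0000
P(W > t) = e^{−(μ−λ)t} = e^{−1.6500} = 0.192050

Final: 0.192050


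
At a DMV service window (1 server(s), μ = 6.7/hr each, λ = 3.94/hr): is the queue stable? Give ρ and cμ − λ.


Total capacity cμ = 1·6.7 = 6.70/hr
ρ = λ/(cμ) = 3.94/6.70 = 0.5881
Stable ⇔ ρ < 1: YES
Spare capacity = cμ − λ = 6.70 − 3.94 = 2.76/hr

Final: ρ = 0.5881; stable; margin = 2.76/hr


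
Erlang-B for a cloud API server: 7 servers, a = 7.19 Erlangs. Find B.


B(c,a) = (a^c/c!) / Σ_{k=0}^{c} a^k/k!
a^7/7! = 197.093225
Σ terms (k=0..7): 1.00000 + 7.19000 + 25.84805 + 61.94916 + 111.35361 + 160.12650 + 191.88492 + 197.09323 = 756.445468
B = 197.093225/756.445468 = 0.260552

Final: 0.260552


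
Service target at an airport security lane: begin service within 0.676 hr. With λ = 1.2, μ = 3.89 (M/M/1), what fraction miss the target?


ρ = 1.2/3.89 = 0.3085
P(Wq > t) = ρ·e^{−(μ−λ)t} = 0.3085·e^{−1.8184}
= 0.3085·0.162279 = 0.050060

Final: 0.050060


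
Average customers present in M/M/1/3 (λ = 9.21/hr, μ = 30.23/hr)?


ρ = 9.21/30.23 = 0.3047
L = ρ[1 − (K+1)ρ^K + Kρ^(K+1)] / [(1−ρ)(1−ρ^(K+1))]
Numerator: 0.3047·(1 − 4·0.028279 + 3·0.008616) = 0.278076
Denominator: (0.6953)·(0.991384) = 0.689345
L = 0.278076/0.689345 = 0.4034

Final: 0.4034


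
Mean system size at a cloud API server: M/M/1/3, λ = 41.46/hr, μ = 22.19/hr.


ρ = 41.46/22.19 = 1.8684
L = ρ[1 − (K+1)ρ^K + Kρ^(K+1)] / [(1−ρ)(1−ρ^(K+1))]
Numerator: 1.8684·(1 − 4·6.522529 + 3·12.186752) = 21.430920
Denominator: (-0.8684)·(-11.186752) = 9.714678
L = 21.430920/9.714678 = 2.2060

Final: 2.2060


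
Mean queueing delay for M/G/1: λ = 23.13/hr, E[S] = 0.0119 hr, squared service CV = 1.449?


ρ = λ·E[S] = 23.13·0.0119 = 0.2752
E[S²] = E[S]²(1+C_s²) = 0.0119²·(1+1.449) = 0.0003468
Wq = λ·E[S²]/(2(1−ρ)) = 23.13·0.0003468/(2·0.7248) = 0.005534 hr

Final: 0.005534 hr


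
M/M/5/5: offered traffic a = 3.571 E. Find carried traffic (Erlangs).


B(5,3.571) = 0.160495 (Erlang-B)
Carried load = a(1 − B) = 3.571·(1 − 0.160495) = 3.571·0.839505 = 2.9979 E

Final: 2.9979 Erlangs


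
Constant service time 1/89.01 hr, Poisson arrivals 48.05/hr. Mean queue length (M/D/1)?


ρ = 48.05/89.01 = 0.5398
M/D/1: Lq = ρ²/(2(1−ρ)) = 0.2914/(2·0.4602) = 0.31663

Final: 0.31663


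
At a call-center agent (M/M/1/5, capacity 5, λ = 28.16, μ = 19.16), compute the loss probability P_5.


ρ = λ/μ = 28.16/19.16 = 1.4697
P_K = (1−ρ)ρ^K/(1−ρ^(K+1)) = (-0.4697·6.857814)/(1 − 10.079126)
= -3.221312/-9.079126 = 0.354804

Final: 0.354804


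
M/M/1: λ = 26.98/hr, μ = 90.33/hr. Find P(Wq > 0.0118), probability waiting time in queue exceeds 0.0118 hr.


ρ = 26.98/90.33 = 0.2987
P(Wq > t) = ρ·e^{−(μ−λ)t} = 0.2987·e^{−0.7475}
= 0.2987·0.473535 = 0.141437

Final: 0.141437


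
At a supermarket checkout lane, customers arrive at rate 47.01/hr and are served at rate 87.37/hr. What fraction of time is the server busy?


ρ = λ/μ = 47.01/87.37 = 0.5381

Final: 0.5381


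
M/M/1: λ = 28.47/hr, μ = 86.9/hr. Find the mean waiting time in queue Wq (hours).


ρ = 28.47/86.9 = 0.3276
Wq = ρ/(μ−λ) = 0.3276/(86.9 − 28.47) = 0.3276/58.43 = 0.005607 hr

Final: 0.005607 hr


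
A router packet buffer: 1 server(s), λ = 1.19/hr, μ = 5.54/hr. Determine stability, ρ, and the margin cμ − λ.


Total capacity cμ = 1·5.54 = 5.54/hr
ρ = λ/(cμ) = 1.19/5.54 = 0.2148
Stable ⇔ ρ < 1: YES
Spare capacity = cμ − λ = 5.54 − 1.19 = 4.35/hr

Final: ρ = 0.2148; stable; margin = 4.35/hr


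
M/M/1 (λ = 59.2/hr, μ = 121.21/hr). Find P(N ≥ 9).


ρ = 59.2/121.21 = 0.4884
P(N ≥ n) = ρ^n = 0.4884^9 = 0.001581

Final: 0.001581


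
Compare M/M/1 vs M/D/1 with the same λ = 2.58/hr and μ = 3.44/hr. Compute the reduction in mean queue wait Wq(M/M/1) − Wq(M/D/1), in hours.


ρ = 2.58/3.44 = 0.7500
Wq(M/M/1) = ρ/(μ−λ) = 0.7500/0.8600 = 0.87209 hr
Wq(M/D/1) = ρ/(2(μ−λ)) = 0.43605 hr
Savings = 0.87209 − 0.43605 = 0.43605 hr

Final: 0.43605 hr


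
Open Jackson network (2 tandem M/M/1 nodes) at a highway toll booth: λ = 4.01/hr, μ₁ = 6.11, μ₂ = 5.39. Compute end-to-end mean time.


Each node sees arrival rate λ = 4.01/hr (tandem ⇒ throughput preserved).
W₁ = 1/(μ₁−λ) = 1/(6.11−4.01) = 0.47619 hr
W₂ = 1/(μ₂−λ) = 1/(5.39−4.01) = 0.72464 hr
W_total = W₁ + W₂ = 0.47619 + 0.72464 = 1.20083 hr

Final: 1.20083 hr


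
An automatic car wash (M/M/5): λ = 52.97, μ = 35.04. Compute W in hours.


a = 1.5117; ρ = 0.3023; P₀ = 0.220168
Lq = P₀·a^c·ρ/(c!(1−ρ)²) = 0.008997
Wq = Lq/λ = 0.008997/52.97 = 0.0001699 hr
W = Wq + 1/μ = 0.0001699 + 0.02854 = 0.02871 hr

Final: 0.02871 hr


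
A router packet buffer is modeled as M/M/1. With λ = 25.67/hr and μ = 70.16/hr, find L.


ρ = λ/μ = 25.67/70.16 = 0.3659
L = ρ/(1−ρ) = 0.3659/(1 − 0.3659) = 0.3659/0.6341 = 0.5770

Final: 0.5770


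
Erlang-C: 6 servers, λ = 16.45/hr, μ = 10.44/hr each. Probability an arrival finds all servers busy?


a = λ/μ = 1.5757; ρ = a/6 = 0.2626
P₀ = 0.206798 (from M/M/c formula)
C(c,a) = [a^c/(c!(1−ρ))]·P₀ = [15.30356/(720·0.7374)]·0.206798
= 0.02882·0.206798 = 0.005961

Final: 0.005961


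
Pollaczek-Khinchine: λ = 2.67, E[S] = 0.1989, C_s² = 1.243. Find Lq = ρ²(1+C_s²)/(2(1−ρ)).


ρ = λ·E[S] = 2.67·0.1989 = 0.5311
Lq = ρ²(1+C_s²)/(2(1−ρ)) = 0.2820·(1+1.243)/(2·0.4689)
= 0.2820·2.2430/0.9379 = 0.67449

Final: 0.67449


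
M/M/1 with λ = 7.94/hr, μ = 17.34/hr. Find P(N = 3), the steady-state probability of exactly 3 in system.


ρ = 7.94/17.34 = 0.4579
P_n = (1−ρ)·ρ^n = (1 − 0.4579)·0.4579^3 = 0.5421·0.096010 = 0.052047

Final: 0.052047


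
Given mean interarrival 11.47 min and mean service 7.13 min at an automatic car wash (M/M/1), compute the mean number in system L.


λ = 60/11.47 = 5.2310 /hr
μ = 60/7.13 = 8.4151 /hr
ρ = λ/μ = 5.2310/8.4151 = 0.6216
L = ρ/(1−ρ) = 0.6216/0.3784 = 1.6429

Final: 1.6429


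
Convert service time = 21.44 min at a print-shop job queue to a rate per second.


μ = 1/(service time) in consistent units.
1 second = 0.0166667 min, so μ = 0.0166667/21.44 = 0.0007774 per second

Final: 0.0007774 /sec


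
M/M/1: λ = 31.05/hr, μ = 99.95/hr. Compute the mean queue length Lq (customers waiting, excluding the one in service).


ρ = 31.05/99.95 = 0.3107
Lq = ρ²/(1−ρ) = 0.09651/0.6893 = 0.1400

Final: 0.1400


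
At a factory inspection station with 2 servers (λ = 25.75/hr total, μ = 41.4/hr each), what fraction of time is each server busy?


ρ = λ/(cμ) = 25.75/(2·41.4) = 25.75/82.80 = 0.3110

Final: 0.3110


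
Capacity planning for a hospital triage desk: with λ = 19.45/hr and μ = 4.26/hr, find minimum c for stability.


Stability requires cμ > λ ⇔ c > λ/μ.
λ/μ = 19.45/4.26 = 4.5657
Minimum integer c = ⌊4.5657⌋ + 1 = 5
Check: 5·4.26 = 21.30 > 19.45, while 4·4.26 = 17.04 ≤ 19.45

Final: 5 servers


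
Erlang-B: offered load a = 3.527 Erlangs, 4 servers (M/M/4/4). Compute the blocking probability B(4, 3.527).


B(c,a) = (a^c/c!) / Σ_{k=0}^{c} a^k/k!
a^4/4! = 6.447786
Σ terms (k=0..4): 1.00000 + 3.52700 + 6.21986 + 7.31249 + 6.44779 = 24.507138
B = 6.447786/24.507138 = 0.263098

Final: 0.263098


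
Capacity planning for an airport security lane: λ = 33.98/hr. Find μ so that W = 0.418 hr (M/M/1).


W = 1/(μ−λ) ⇒ μ − λ = 1/W = 1/0.418 = 2.3923
μ = λ + 1/W = 33.98 + 2.3923 = 36.3723 per hr

Final: 36.3723 /hr


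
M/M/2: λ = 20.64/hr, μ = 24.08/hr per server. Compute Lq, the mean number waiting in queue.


a = λ/μ = 0.8571; ρ = a/2 = 0.4286
P₀ = 0.400000
Lq = P₀·a^c·ρ / (c!·(1−ρ)²) = 0.400000·0.73469·0.4286/(2·0.32653)
= 0.19286

Final: 0.19286


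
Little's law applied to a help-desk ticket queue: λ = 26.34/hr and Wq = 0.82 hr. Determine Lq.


Lq = λWq = 26.34·0.82 = 21.5988

Final: 21.5988


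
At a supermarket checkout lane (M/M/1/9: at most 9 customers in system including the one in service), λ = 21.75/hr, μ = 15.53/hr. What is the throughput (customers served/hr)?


ρ = 1.4005; P_K = (1−ρ)ρ^9/(1−ρ^10) = 0.296179
λ_eff = λ(1 − P_K) = 21.75·(1 − 0.296179) = 21.75·0.703821 = 15.3081 /hr

Final: 15.3081 /hr


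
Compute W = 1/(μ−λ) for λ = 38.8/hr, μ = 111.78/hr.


W = 1/(μ−λ) = 1/(111.78 − 38.8) = 1/72.98 = 0.01370 hr

Final: 0.01370 hr


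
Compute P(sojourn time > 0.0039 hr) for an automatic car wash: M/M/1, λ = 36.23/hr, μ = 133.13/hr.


W ~ Exponential(μ−λ) for M/M/1.
μ − λ = 133.13 − 36.23 = 96.9000
P(W > t) = e^{−(μ−λ)t} = e^{−0.3779} = 0.685292

Final: 0.685292


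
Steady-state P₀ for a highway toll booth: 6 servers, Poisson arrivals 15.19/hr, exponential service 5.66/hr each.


a = λ/μ = 15.19/5.66 = 2.6837; ρ = a/c = 0.4473
Σ_{k=0}^{5} a^k/k! (terms k=0..5) = 1.00000 + 2.68375 + 3.60125 + 3.22161 + 2.16149 + 1.16018 = 13.82827
Tail: a^6/(6!(1−ρ)) = 373.63543/(720·0.5527) = 0.93890
P₀ = 1/(13.82827 + 0.93890) = 1/14.76717 = 0.067718

Final: 0.067718


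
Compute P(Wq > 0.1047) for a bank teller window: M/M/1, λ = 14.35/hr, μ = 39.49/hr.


ρ = 14.35/39.49 = 0.3634
P(Wq > t) = ρ·e^{−(μ−λ)t} = 0.3634·e^{−2.6322}
= 0.3634·0.071923 = 0.026136

Final: 0.026136


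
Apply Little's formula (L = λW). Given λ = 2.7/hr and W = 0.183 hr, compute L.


L = λW = 2.7·0.183 = 0.4941

Final: 0.4941


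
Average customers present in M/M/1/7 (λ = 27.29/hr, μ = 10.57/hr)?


ρ = 27.29/10.57 = 2.5818
L = ρ[1 − (K+1)ρ^K + Kρ^(K+1)] / [(1−ρ)(1−ρ^(K+1))]
Numerator: 2.5818·(1 − 8·764.715404 + 7·1974.369288) = 19890.102946
Denominator: (-1.5818)·(-1973.369288) = 3121.545364
L = 19890.102946/3121.545364 = 6.3719

Final: 6.3719


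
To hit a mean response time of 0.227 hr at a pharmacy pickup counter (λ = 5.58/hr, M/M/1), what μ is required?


W = 1/(μ−λ) ⇒ μ − λ = 1/W = 1/0.227 = 4.4053
μ = λ + 1/W = 5.58 + 4.4053 = 9.9853 per hr

Final: 9.9853 /hr


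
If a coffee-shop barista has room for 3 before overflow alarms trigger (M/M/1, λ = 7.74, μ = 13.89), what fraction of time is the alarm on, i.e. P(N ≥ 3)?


ρ = 7.74/13.89 = 0.5572
P(N ≥ n) = ρ^n = 0.5572^3 = 0.173028

Final: 0.173028


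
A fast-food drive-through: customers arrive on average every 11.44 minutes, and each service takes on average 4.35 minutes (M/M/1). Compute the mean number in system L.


λ = 60/11.44 = 5.2448 /hr
μ = 60/4.35 = 13.7931 /hr
ρ = λ/μ = 5.2448/13.7931 = 0.3802
L = ρ/(1−ρ) = 0.3802/0.6198 = 0.6135

Final: 0.6135


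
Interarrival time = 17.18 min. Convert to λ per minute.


λ = 1/(interarrival time) in consistent units.
1 minute = 1 min, so λ = 1/17.18 = 0.05821 per minute

Final: 0.05821 /min


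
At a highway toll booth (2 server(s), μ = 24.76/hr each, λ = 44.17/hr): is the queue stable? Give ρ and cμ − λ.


Total capacity cμ = 2·24.76 = 49.52/hr
ρ = λ/(cμ) = 44.17/49.52 = 0.8920
Stable ⇔ ρ < 1: YES
Spare capacity = cμ − λ = 49.52 − 44.17 = 5.35/hr

Final: ρ = 0.8920; stable; margin = 5.35/hr


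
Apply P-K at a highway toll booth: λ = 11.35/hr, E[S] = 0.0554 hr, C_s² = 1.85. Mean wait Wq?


ρ = λ·E[S] = 11.35·0.0554 = 0.6288
E[S²] = E[S]²(1+C_s²) = 0.0554²·(1+1.85) = 0.008747
Wq = λ·E[S²]/(2(1−ρ)) = 11.35·0.008747/(2·0.3712) = 0.13372 hr

Final: 0.13372 hr


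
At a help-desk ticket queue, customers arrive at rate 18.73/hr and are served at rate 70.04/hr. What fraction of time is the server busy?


ρ = λ/μ = 18.73/70.04 = 0.2674

Final: 0.2674


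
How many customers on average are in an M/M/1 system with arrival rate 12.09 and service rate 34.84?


ρ = λ/μ = 12.09/34.84 = 0.3470
L = ρ/(1−ρ) = 0.3470/(1 − 0.3470) = 0.3470/0.6530 = 0.5314

Final: 0.5314


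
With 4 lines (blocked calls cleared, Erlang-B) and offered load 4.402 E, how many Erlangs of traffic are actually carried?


B(4,4.402) = 0.348041 (Erlang-B)
Carried load = a(1 − B) = 4.402·(1 − 0.348041) = 4.402·0.651959 = 2.8699 E

Final: 2.8699 Erlangs


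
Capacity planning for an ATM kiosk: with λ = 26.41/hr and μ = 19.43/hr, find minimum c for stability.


Stability requires cμ > λ ⇔ c > λ/μ.
λ/μ = 26.41/19.43 = 1.3592
Minimum integer c = ⌊1.3592⌋ + 1 = 2
Check: 2·19.43 = 38.86 > 26.41, while 1·19.43 = 19.43 ≤ 26.41

Final: 2 servers


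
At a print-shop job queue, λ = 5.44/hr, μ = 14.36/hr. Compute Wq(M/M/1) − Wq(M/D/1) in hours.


ρ = 5.44/14.36 = 0.3788
Wq(M/M/1) = ρ/(μ−λ) = 0.3788/8.92 = 0.04247 hr
Wq(M/D/1) = ρ/(2(μ−λ)) = 0.02123 hr
Savings = 0.04247 − 0.02123 = 0.02123 hr

Final: 0.02123 hr


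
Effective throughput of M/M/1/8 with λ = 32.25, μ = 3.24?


ρ = 9.9537; P_K = (1−ρ)ρ^8/(1−ρ^9) = 0.899535
λ_eff = λ(1 − P_K) = 32.25·(1 − 0.899535) = 32.25·0.100465 = 3.2400 /hr

Final: 3.2400 /hr


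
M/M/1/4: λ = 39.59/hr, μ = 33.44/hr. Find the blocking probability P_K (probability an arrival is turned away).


ρ = λ/μ = 39.59/33.44 = 1.1839
P_K = (1−ρ)ρ^K/(1−ρ^(K+1)) = (-0.1839·1.964613)/(1 − 2.325927)
= -0.361315/-1.325927 = 0.272500

Final: 0.272500


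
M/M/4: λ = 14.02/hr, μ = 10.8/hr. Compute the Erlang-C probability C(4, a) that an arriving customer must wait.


a = λ/μ = 1.2981; ρ = a/4 = 0.3245
P₀ = 0.271700 (from M/M/c formula)
C(c,a) = [a^c/(c!(1−ρ))]·P₀ = [2.83986/(24·0.6755)]·0.271700
= 0.17518·0.271700 = 0.047596

Final: 0.047596


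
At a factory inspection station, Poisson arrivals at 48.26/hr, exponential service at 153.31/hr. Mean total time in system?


W = 1/(μ−λ) = 1/(153.31 − 48.26) = 1/105.05 = 0.009519 hr

Final: 0.009519 hr


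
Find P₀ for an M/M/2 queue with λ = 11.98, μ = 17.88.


a = λ/μ = 11.98/17.88 = 0.6700; ρ = a/c = 0.3350
Σ_{k=0}^{1} a^k/k! (terms k=0..1) = 1.00000 + 0.67002 = 1.67002
Tail: a^2/(2!(1−ρ)) = 0.44893/(2·0.6650) = 0.33755
P₀ = 1/(1.67002 + 0.33755) = 1/2.00757 = 0.498115

Final: 0.498115


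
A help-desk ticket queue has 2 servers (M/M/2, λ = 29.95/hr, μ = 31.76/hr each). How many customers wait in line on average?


a = λ/μ = 0.9430; ρ = a/2 = 0.4715
P₀ = 0.359153
Lq = P₀·a^c·ρ / (c!·(1−ρ)²) = 0.359153·0.88927·0.4715/(2·0.27931)
= 0.26958

Final: 0.26958


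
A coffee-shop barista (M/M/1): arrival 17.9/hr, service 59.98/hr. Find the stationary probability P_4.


ρ = 17.9/59.98 = 0.2984
P_n = (1−ρ)·ρ^n = (1 − 0.2984)·0.2984^4 = 0.7016·0.007932 = 0.005565

Final: 0.005565


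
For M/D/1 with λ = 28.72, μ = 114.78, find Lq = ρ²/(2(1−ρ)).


ρ = 28.72/114.78 = 0.2502
M/D/1: Lq = ρ²/(2(1−ρ)) = 0.06261/(2·0.7498) = 0.04175

Final: 0.04175


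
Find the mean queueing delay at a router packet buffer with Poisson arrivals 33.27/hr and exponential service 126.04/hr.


ρ = 33.27/126.04 = 0.2640
Wq = ρ/(μ−λ) = 0.2640/(126.04 − 33.27) = 0.2640/92.77 = 0.002845 hr

Final: 0.002845 hr


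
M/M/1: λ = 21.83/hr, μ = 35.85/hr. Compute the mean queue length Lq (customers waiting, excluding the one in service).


ρ = 21.83/35.85 = 0.6089
Lq = ρ²/(1−ρ) = 0.3708/0.3911 = 0.9481

Final: 0.9481


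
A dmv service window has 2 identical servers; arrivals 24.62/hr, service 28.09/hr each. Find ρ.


ρ = λ/(cμ) = 24.62/(2·28.09) = 24.62/56.18 = 0.4382

Final: 0.4382


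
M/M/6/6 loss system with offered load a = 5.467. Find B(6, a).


B(c,a) = (a^c/c!) / Σ_{k=0}^{c} a^k/k!
a^6/6! = 37.081897
Σ terms (k=0..6): 1.00000 + 5.46700 + 14.94404 + 27.23303 + 37.22074 + 40.69716 + 37.08190 = 163.643878
B = 37.081897/163.643878 = 0.226601

Final: 0.226601


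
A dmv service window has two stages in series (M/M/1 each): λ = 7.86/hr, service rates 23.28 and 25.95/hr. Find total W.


Each node sees arrival rate λ = 7.86/hr (tandem ⇒ throughput preserved).
W₁ = 1/(μ₁−λ) = 1/(23.28−7.86) = 0.06485 hr
W₂ = 1/(μ₂−λ) = 1/(25.95−7.86) = 0.05528 hr
W_total = W₁ + W₂ = 0.06485 + 0.05528 = 0.12013 hr

Final: 0.12013 hr


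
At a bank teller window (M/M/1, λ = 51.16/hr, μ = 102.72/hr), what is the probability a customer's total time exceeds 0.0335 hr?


W ~ Exponential(μ−λ) for M/M/1.
μ − λ = 102.72 − 51.16 = 51.5600
P(W > t) = e^{−(μ−λ)t} = e^{−1.7273} = 0.177771

Final: 0.177771


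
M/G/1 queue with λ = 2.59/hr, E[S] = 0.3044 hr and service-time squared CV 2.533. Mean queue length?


ρ = λ·E[S] = 2.59·0.3044 = 0.7884
Lq = ρ²(1+C_s²)/(2(1−ρ)) = 0.6216·(1+2.533)/(2·0.2116)
= 0.6216·3.5330/0.4232 = 5.18894

Final: 5.18894


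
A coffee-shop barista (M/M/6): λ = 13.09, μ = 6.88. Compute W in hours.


a = 1.9026; ρ = 0.3171; P₀ = 0.149015
Lq = P₀·a^c·ρ/(c!(1−ρ)²) = 0.006676
Wq = Lq/λ = 0.006676/13.09 = 0.0005100 hr
W = Wq + 1/μ = 0.0005100 + 0.14535 = 0.14586 hr

Final: 0.14586 hr


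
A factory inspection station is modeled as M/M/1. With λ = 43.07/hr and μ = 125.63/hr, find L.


ρ = λ/μ = 43.07/125.63 = 0.3428
L = ρ/(1−ρ) = 0.3428/(1 − 0.3428) = 0.3428/0.6572 = 0.5217

Final: 0.5217


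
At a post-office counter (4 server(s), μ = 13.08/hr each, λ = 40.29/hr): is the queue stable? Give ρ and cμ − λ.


Total capacity cμ = 4·13.08 = 52.32/hr
ρ = λ/(cμ) = 40.29/52.32 = 0.7701
Stable ⇔ ρ < 1: YES
Spare capacity = cμ − λ = 52.32 − 40.29 = 12.03/hr

Final: ρ = 0.7701; stable; margin = 12.03/hr


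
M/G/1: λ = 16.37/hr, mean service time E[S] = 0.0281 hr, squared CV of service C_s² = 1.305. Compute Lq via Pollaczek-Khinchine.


ρ = λ·E[S] = 16.37·0.0281 = 0.4600
Lq = ρ²(1+C_s²)/(2(1−ρ)) = 0.2116·(1+1.305)/(2·0.5400)
= 0.2116·2.3050/1.0800 = 0.45160

Final: 0.45160
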